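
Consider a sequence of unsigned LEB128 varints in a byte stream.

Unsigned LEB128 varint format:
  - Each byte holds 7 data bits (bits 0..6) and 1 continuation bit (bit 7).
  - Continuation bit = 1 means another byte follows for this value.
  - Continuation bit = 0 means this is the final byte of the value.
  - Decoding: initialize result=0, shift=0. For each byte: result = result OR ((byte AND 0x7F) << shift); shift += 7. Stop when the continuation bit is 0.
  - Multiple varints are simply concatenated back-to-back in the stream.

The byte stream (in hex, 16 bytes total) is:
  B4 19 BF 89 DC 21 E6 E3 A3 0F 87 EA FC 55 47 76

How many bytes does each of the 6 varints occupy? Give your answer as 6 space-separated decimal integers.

Answer: 2 4 4 4 1 1

Derivation:
  byte[0]=0xB4 cont=1 payload=0x34=52: acc |= 52<<0 -> acc=52 shift=7
  byte[1]=0x19 cont=0 payload=0x19=25: acc |= 25<<7 -> acc=3252 shift=14 [end]
Varint 1: bytes[0:2] = B4 19 -> value 3252 (2 byte(s))
  byte[2]=0xBF cont=1 payload=0x3F=63: acc |= 63<<0 -> acc=63 shift=7
  byte[3]=0x89 cont=1 payload=0x09=9: acc |= 9<<7 -> acc=1215 shift=14
  byte[4]=0xDC cont=1 payload=0x5C=92: acc |= 92<<14 -> acc=1508543 shift=21
  byte[5]=0x21 cont=0 payload=0x21=33: acc |= 33<<21 -> acc=70714559 shift=28 [end]
Varint 2: bytes[2:6] = BF 89 DC 21 -> value 70714559 (4 byte(s))
  byte[6]=0xE6 cont=1 payload=0x66=102: acc |= 102<<0 -> acc=102 shift=7
  byte[7]=0xE3 cont=1 payload=0x63=99: acc |= 99<<7 -> acc=12774 shift=14
  byte[8]=0xA3 cont=1 payload=0x23=35: acc |= 35<<14 -> acc=586214 shift=21
  byte[9]=0x0F cont=0 payload=0x0F=15: acc |= 15<<21 -> acc=32043494 shift=28 [end]
Varint 3: bytes[6:10] = E6 E3 A3 0F -> value 32043494 (4 byte(s))
  byte[10]=0x87 cont=1 payload=0x07=7: acc |= 7<<0 -> acc=7 shift=7
  byte[11]=0xEA cont=1 payload=0x6A=106: acc |= 106<<7 -> acc=13575 shift=14
  byte[12]=0xFC cont=1 payload=0x7C=124: acc |= 124<<14 -> acc=2045191 shift=21
  byte[13]=0x55 cont=0 payload=0x55=85: acc |= 85<<21 -> acc=180303111 shift=28 [end]
Varint 4: bytes[10:14] = 87 EA FC 55 -> value 180303111 (4 byte(s))
  byte[14]=0x47 cont=0 payload=0x47=71: acc |= 71<<0 -> acc=71 shift=7 [end]
Varint 5: bytes[14:15] = 47 -> value 71 (1 byte(s))
  byte[15]=0x76 cont=0 payload=0x76=118: acc |= 118<<0 -> acc=118 shift=7 [end]
Varint 6: bytes[15:16] = 76 -> value 118 (1 byte(s))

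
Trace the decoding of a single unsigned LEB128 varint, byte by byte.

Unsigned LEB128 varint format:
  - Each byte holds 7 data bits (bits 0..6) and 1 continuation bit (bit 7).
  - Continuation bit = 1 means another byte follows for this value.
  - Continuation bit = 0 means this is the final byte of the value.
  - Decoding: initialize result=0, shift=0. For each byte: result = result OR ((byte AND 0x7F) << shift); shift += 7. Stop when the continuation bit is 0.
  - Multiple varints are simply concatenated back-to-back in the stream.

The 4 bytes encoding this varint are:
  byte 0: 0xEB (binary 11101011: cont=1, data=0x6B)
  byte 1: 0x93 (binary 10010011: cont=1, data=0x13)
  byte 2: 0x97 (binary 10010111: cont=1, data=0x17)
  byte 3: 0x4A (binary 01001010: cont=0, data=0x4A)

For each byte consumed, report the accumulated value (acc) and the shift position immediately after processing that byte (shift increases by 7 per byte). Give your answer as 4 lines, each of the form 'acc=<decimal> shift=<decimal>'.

Answer: acc=107 shift=7
acc=2539 shift=14
acc=379371 shift=21
acc=155568619 shift=28

Derivation:
byte 0=0xEB: payload=0x6B=107, contrib = 107<<0 = 107; acc -> 107, shift -> 7
byte 1=0x93: payload=0x13=19, contrib = 19<<7 = 2432; acc -> 2539, shift -> 14
byte 2=0x97: payload=0x17=23, contrib = 23<<14 = 376832; acc -> 379371, shift -> 21
byte 3=0x4A: payload=0x4A=74, contrib = 74<<21 = 155189248; acc -> 155568619, shift -> 28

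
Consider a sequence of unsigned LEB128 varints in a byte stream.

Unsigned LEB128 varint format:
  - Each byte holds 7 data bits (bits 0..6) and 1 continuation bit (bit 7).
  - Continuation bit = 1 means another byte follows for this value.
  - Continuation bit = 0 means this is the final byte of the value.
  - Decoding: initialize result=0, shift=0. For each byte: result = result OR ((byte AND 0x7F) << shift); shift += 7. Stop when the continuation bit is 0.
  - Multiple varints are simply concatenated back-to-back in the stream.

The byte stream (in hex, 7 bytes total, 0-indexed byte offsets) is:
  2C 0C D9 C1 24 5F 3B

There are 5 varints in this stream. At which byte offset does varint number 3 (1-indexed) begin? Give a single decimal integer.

  byte[0]=0x2C cont=0 payload=0x2C=44: acc |= 44<<0 -> acc=44 shift=7 [end]
Varint 1: bytes[0:1] = 2C -> value 44 (1 byte(s))
  byte[1]=0x0C cont=0 payload=0x0C=12: acc |= 12<<0 -> acc=12 shift=7 [end]
Varint 2: bytes[1:2] = 0C -> value 12 (1 byte(s))
  byte[2]=0xD9 cont=1 payload=0x59=89: acc |= 89<<0 -> acc=89 shift=7
  byte[3]=0xC1 cont=1 payload=0x41=65: acc |= 65<<7 -> acc=8409 shift=14
  byte[4]=0x24 cont=0 payload=0x24=36: acc |= 36<<14 -> acc=598233 shift=21 [end]
Varint 3: bytes[2:5] = D9 C1 24 -> value 598233 (3 byte(s))
  byte[5]=0x5F cont=0 payload=0x5F=95: acc |= 95<<0 -> acc=95 shift=7 [end]
Varint 4: bytes[5:6] = 5F -> value 95 (1 byte(s))
  byte[6]=0x3B cont=0 payload=0x3B=59: acc |= 59<<0 -> acc=59 shift=7 [end]
Varint 5: bytes[6:7] = 3B -> value 59 (1 byte(s))

Answer: 2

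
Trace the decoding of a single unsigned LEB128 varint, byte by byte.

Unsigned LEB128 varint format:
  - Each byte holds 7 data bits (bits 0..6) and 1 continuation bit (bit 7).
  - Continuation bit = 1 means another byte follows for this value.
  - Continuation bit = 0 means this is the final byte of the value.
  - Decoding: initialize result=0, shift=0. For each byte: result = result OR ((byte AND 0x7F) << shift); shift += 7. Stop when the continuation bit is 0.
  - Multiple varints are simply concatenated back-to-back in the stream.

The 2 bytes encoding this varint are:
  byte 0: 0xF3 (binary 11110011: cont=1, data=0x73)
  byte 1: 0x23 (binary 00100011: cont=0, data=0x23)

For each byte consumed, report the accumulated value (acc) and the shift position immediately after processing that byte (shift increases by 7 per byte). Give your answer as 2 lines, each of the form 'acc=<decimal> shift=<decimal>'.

Answer: acc=115 shift=7
acc=4595 shift=14

Derivation:
byte 0=0xF3: payload=0x73=115, contrib = 115<<0 = 115; acc -> 115, shift -> 7
byte 1=0x23: payload=0x23=35, contrib = 35<<7 = 4480; acc -> 4595, shift -> 14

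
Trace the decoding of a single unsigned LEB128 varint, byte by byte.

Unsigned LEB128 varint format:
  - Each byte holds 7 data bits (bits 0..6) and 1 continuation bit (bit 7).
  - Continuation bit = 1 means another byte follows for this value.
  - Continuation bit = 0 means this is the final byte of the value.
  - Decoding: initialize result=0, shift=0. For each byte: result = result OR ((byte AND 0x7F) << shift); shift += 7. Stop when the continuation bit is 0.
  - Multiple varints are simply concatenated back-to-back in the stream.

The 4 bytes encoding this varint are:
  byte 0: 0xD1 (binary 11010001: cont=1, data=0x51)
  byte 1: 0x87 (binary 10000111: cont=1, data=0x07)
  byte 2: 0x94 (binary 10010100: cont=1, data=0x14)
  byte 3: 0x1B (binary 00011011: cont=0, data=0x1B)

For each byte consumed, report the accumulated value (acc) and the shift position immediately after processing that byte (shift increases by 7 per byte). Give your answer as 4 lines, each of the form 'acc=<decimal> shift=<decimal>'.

Answer: acc=81 shift=7
acc=977 shift=14
acc=328657 shift=21
acc=56951761 shift=28

Derivation:
byte 0=0xD1: payload=0x51=81, contrib = 81<<0 = 81; acc -> 81, shift -> 7
byte 1=0x87: payload=0x07=7, contrib = 7<<7 = 896; acc -> 977, shift -> 14
byte 2=0x94: payload=0x14=20, contrib = 20<<14 = 327680; acc -> 328657, shift -> 21
byte 3=0x1B: payload=0x1B=27, contrib = 27<<21 = 56623104; acc -> 56951761, shift -> 28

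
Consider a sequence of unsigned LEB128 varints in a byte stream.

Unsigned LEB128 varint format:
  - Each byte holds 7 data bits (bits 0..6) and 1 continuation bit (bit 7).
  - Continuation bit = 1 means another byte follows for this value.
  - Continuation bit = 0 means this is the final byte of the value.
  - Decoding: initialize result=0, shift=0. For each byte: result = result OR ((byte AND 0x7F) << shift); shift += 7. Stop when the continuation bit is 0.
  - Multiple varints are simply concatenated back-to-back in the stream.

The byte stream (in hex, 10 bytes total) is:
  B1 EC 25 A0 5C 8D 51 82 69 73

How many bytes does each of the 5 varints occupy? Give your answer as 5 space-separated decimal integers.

  byte[0]=0xB1 cont=1 payload=0x31=49: acc |= 49<<0 -> acc=49 shift=7
  byte[1]=0xEC cont=1 payload=0x6C=108: acc |= 108<<7 -> acc=13873 shift=14
  byte[2]=0x25 cont=0 payload=0x25=37: acc |= 37<<14 -> acc=620081 shift=21 [end]
Varint 1: bytes[0:3] = B1 EC 25 -> value 620081 (3 byte(s))
  byte[3]=0xA0 cont=1 payload=0x20=32: acc |= 32<<0 -> acc=32 shift=7
  byte[4]=0x5C cont=0 payload=0x5C=92: acc |= 92<<7 -> acc=11808 shift=14 [end]
Varint 2: bytes[3:5] = A0 5C -> value 11808 (2 byte(s))
  byte[5]=0x8D cont=1 payload=0x0D=13: acc |= 13<<0 -> acc=13 shift=7
  byte[6]=0x51 cont=0 payload=0x51=81: acc |= 81<<7 -> acc=10381 shift=14 [end]
Varint 3: bytes[5:7] = 8D 51 -> value 10381 (2 byte(s))
  byte[7]=0x82 cont=1 payload=0x02=2: acc |= 2<<0 -> acc=2 shift=7
  byte[8]=0x69 cont=0 payload=0x69=105: acc |= 105<<7 -> acc=13442 shift=14 [end]
Varint 4: bytes[7:9] = 82 69 -> value 13442 (2 byte(s))
  byte[9]=0x73 cont=0 payload=0x73=115: acc |= 115<<0 -> acc=115 shift=7 [end]
Varint 5: bytes[9:10] = 73 -> value 115 (1 byte(s))

Answer: 3 2 2 2 1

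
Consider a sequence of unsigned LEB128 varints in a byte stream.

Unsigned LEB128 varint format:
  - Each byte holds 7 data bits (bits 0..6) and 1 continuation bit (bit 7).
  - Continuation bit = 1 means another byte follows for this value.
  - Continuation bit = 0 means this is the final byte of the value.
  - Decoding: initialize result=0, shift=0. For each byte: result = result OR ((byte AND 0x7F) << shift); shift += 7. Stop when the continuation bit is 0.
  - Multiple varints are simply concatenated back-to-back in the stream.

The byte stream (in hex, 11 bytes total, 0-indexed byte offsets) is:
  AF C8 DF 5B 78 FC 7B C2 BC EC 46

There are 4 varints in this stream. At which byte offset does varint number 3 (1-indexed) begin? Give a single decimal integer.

  byte[0]=0xAF cont=1 payload=0x2F=47: acc |= 47<<0 -> acc=47 shift=7
  byte[1]=0xC8 cont=1 payload=0x48=72: acc |= 72<<7 -> acc=9263 shift=14
  byte[2]=0xDF cont=1 payload=0x5F=95: acc |= 95<<14 -> acc=1565743 shift=21
  byte[3]=0x5B cont=0 payload=0x5B=91: acc |= 91<<21 -> acc=192406575 shift=28 [end]
Varint 1: bytes[0:4] = AF C8 DF 5B -> value 192406575 (4 byte(s))
  byte[4]=0x78 cont=0 payload=0x78=120: acc |= 120<<0 -> acc=120 shift=7 [end]
Varint 2: bytes[4:5] = 78 -> value 120 (1 byte(s))
  byte[5]=0xFC cont=1 payload=0x7C=124: acc |= 124<<0 -> acc=124 shift=7
  byte[6]=0x7B cont=0 payload=0x7B=123: acc |= 123<<7 -> acc=15868 shift=14 [end]
Varint 3: bytes[5:7] = FC 7B -> value 15868 (2 byte(s))
  byte[7]=0xC2 cont=1 payload=0x42=66: acc |= 66<<0 -> acc=66 shift=7
  byte[8]=0xBC cont=1 payload=0x3C=60: acc |= 60<<7 -> acc=7746 shift=14
  byte[9]=0xEC cont=1 payload=0x6C=108: acc |= 108<<14 -> acc=1777218 shift=21
  byte[10]=0x46 cont=0 payload=0x46=70: acc |= 70<<21 -> acc=148577858 shift=28 [end]
Varint 4: bytes[7:11] = C2 BC EC 46 -> value 148577858 (4 byte(s))

Answer: 5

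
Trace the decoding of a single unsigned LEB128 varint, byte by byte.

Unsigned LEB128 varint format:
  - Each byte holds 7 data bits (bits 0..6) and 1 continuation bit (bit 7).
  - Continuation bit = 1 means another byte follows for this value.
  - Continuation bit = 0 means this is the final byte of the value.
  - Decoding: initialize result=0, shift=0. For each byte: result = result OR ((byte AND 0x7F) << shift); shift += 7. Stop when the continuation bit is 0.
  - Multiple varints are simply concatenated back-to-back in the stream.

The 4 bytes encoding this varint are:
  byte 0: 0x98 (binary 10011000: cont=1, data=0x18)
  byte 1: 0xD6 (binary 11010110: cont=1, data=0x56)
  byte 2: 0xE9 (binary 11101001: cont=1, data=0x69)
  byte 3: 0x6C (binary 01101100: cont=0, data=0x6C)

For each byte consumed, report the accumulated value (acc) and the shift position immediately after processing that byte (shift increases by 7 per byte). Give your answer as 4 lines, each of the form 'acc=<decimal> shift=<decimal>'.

byte 0=0x98: payload=0x18=24, contrib = 24<<0 = 24; acc -> 24, shift -> 7
byte 1=0xD6: payload=0x56=86, contrib = 86<<7 = 11008; acc -> 11032, shift -> 14
byte 2=0xE9: payload=0x69=105, contrib = 105<<14 = 1720320; acc -> 1731352, shift -> 21
byte 3=0x6C: payload=0x6C=108, contrib = 108<<21 = 226492416; acc -> 228223768, shift -> 28

Answer: acc=24 shift=7
acc=11032 shift=14
acc=1731352 shift=21
acc=228223768 shift=28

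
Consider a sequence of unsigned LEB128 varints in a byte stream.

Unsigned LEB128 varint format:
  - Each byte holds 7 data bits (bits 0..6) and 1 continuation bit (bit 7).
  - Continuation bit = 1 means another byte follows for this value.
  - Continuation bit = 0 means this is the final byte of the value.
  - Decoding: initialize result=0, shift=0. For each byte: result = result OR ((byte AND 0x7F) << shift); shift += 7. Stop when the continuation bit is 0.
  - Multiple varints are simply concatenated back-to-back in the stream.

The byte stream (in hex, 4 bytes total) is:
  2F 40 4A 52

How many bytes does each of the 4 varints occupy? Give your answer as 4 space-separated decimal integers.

Answer: 1 1 1 1

Derivation:
  byte[0]=0x2F cont=0 payload=0x2F=47: acc |= 47<<0 -> acc=47 shift=7 [end]
Varint 1: bytes[0:1] = 2F -> value 47 (1 byte(s))
  byte[1]=0x40 cont=0 payload=0x40=64: acc |= 64<<0 -> acc=64 shift=7 [end]
Varint 2: bytes[1:2] = 40 -> value 64 (1 byte(s))
  byte[2]=0x4A cont=0 payload=0x4A=74: acc |= 74<<0 -> acc=74 shift=7 [end]
Varint 3: bytes[2:3] = 4A -> value 74 (1 byte(s))
  byte[3]=0x52 cont=0 payload=0x52=82: acc |= 82<<0 -> acc=82 shift=7 [end]
Varint 4: bytes[3:4] = 52 -> value 82 (1 byte(s))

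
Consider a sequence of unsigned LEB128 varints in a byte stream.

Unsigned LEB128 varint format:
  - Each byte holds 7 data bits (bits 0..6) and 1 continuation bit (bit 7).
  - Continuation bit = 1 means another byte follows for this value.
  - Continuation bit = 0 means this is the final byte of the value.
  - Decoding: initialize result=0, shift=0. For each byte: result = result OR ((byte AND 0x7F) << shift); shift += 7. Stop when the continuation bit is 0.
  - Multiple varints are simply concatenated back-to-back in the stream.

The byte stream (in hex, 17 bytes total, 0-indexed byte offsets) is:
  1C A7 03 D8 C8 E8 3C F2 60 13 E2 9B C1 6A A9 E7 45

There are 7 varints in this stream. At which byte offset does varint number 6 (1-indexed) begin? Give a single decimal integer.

Answer: 10

Derivation:
  byte[0]=0x1C cont=0 payload=0x1C=28: acc |= 28<<0 -> acc=28 shift=7 [end]
Varint 1: bytes[0:1] = 1C -> value 28 (1 byte(s))
  byte[1]=0xA7 cont=1 payload=0x27=39: acc |= 39<<0 -> acc=39 shift=7
  byte[2]=0x03 cont=0 payload=0x03=3: acc |= 3<<7 -> acc=423 shift=14 [end]
Varint 2: bytes[1:3] = A7 03 -> value 423 (2 byte(s))
  byte[3]=0xD8 cont=1 payload=0x58=88: acc |= 88<<0 -> acc=88 shift=7
  byte[4]=0xC8 cont=1 payload=0x48=72: acc |= 72<<7 -> acc=9304 shift=14
  byte[5]=0xE8 cont=1 payload=0x68=104: acc |= 104<<14 -> acc=1713240 shift=21
  byte[6]=0x3C cont=0 payload=0x3C=60: acc |= 60<<21 -> acc=127542360 shift=28 [end]
Varint 3: bytes[3:7] = D8 C8 E8 3C -> value 127542360 (4 byte(s))
  byte[7]=0xF2 cont=1 payload=0x72=114: acc |= 114<<0 -> acc=114 shift=7
  byte[8]=0x60 cont=0 payload=0x60=96: acc |= 96<<7 -> acc=12402 shift=14 [end]
Varint 4: bytes[7:9] = F2 60 -> value 12402 (2 byte(s))
  byte[9]=0x13 cont=0 payload=0x13=19: acc |= 19<<0 -> acc=19 shift=7 [end]
Varint 5: bytes[9:10] = 13 -> value 19 (1 byte(s))
  byte[10]=0xE2 cont=1 payload=0x62=98: acc |= 98<<0 -> acc=98 shift=7
  byte[11]=0x9B cont=1 payload=0x1B=27: acc |= 27<<7 -> acc=3554 shift=14
  byte[12]=0xC1 cont=1 payload=0x41=65: acc |= 65<<14 -> acc=1068514 shift=21
  byte[13]=0x6A cont=0 payload=0x6A=106: acc |= 106<<21 -> acc=223366626 shift=28 [end]
Varint 6: bytes[10:14] = E2 9B C1 6A -> value 223366626 (4 byte(s))
  byte[14]=0xA9 cont=1 payload=0x29=41: acc |= 41<<0 -> acc=41 shift=7
  byte[15]=0xE7 cont=1 payload=0x67=103: acc |= 103<<7 -> acc=13225 shift=14
  byte[16]=0x45 cont=0 payload=0x45=69: acc |= 69<<14 -> acc=1143721 shift=21 [end]
Varint 7: bytes[14:17] = A9 E7 45 -> value 1143721 (3 byte(s))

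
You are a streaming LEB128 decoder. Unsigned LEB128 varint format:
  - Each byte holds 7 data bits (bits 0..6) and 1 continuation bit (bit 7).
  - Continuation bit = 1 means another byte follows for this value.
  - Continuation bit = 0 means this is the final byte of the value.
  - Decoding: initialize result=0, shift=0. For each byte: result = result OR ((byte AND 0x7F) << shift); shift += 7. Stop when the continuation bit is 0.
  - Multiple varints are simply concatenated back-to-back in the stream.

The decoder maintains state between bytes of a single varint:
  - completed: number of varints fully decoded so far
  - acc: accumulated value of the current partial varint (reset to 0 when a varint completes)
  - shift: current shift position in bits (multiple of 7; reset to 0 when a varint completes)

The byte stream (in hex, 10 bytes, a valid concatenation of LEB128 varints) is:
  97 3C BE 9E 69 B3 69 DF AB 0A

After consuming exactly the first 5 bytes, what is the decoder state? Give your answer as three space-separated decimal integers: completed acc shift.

byte[0]=0x97 cont=1 payload=0x17: acc |= 23<<0 -> completed=0 acc=23 shift=7
byte[1]=0x3C cont=0 payload=0x3C: varint #1 complete (value=7703); reset -> completed=1 acc=0 shift=0
byte[2]=0xBE cont=1 payload=0x3E: acc |= 62<<0 -> completed=1 acc=62 shift=7
byte[3]=0x9E cont=1 payload=0x1E: acc |= 30<<7 -> completed=1 acc=3902 shift=14
byte[4]=0x69 cont=0 payload=0x69: varint #2 complete (value=1724222); reset -> completed=2 acc=0 shift=0

Answer: 2 0 0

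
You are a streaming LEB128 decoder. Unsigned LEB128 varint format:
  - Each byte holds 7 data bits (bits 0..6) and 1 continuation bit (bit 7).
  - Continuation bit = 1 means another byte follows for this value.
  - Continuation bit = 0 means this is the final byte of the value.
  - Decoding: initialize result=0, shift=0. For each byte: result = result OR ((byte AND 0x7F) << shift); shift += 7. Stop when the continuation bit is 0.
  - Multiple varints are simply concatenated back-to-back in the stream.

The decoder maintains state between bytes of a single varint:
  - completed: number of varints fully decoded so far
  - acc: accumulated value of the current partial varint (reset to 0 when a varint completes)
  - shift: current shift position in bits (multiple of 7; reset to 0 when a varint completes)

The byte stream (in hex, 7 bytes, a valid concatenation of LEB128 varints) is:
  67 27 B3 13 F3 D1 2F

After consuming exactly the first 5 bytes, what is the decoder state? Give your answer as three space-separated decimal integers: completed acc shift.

Answer: 3 115 7

Derivation:
byte[0]=0x67 cont=0 payload=0x67: varint #1 complete (value=103); reset -> completed=1 acc=0 shift=0
byte[1]=0x27 cont=0 payload=0x27: varint #2 complete (value=39); reset -> completed=2 acc=0 shift=0
byte[2]=0xB3 cont=1 payload=0x33: acc |= 51<<0 -> completed=2 acc=51 shift=7
byte[3]=0x13 cont=0 payload=0x13: varint #3 complete (value=2483); reset -> completed=3 acc=0 shift=0
byte[4]=0xF3 cont=1 payload=0x73: acc |= 115<<0 -> completed=3 acc=115 shift=7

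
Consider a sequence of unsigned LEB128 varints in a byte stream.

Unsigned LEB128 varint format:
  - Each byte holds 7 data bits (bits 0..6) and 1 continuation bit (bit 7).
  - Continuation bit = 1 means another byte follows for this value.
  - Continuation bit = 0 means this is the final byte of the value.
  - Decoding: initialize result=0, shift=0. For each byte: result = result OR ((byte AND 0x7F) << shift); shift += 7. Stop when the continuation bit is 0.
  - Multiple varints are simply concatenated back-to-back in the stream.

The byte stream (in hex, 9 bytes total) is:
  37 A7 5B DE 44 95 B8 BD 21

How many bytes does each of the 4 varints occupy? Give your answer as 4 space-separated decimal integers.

Answer: 1 2 2 4

Derivation:
  byte[0]=0x37 cont=0 payload=0x37=55: acc |= 55<<0 -> acc=55 shift=7 [end]
Varint 1: bytes[0:1] = 37 -> value 55 (1 byte(s))
  byte[1]=0xA7 cont=1 payload=0x27=39: acc |= 39<<0 -> acc=39 shift=7
  byte[2]=0x5B cont=0 payload=0x5B=91: acc |= 91<<7 -> acc=11687 shift=14 [end]
Varint 2: bytes[1:3] = A7 5B -> value 11687 (2 byte(s))
  byte[3]=0xDE cont=1 payload=0x5E=94: acc |= 94<<0 -> acc=94 shift=7
  byte[4]=0x44 cont=0 payload=0x44=68: acc |= 68<<7 -> acc=8798 shift=14 [end]
Varint 3: bytes[3:5] = DE 44 -> value 8798 (2 byte(s))
  byte[5]=0x95 cont=1 payload=0x15=21: acc |= 21<<0 -> acc=21 shift=7
  byte[6]=0xB8 cont=1 payload=0x38=56: acc |= 56<<7 -> acc=7189 shift=14
  byte[7]=0xBD cont=1 payload=0x3D=61: acc |= 61<<14 -> acc=1006613 shift=21
  byte[8]=0x21 cont=0 payload=0x21=33: acc |= 33<<21 -> acc=70212629 shift=28 [end]
Varint 4: bytes[5:9] = 95 B8 BD 21 -> value 70212629 (4 byte(s))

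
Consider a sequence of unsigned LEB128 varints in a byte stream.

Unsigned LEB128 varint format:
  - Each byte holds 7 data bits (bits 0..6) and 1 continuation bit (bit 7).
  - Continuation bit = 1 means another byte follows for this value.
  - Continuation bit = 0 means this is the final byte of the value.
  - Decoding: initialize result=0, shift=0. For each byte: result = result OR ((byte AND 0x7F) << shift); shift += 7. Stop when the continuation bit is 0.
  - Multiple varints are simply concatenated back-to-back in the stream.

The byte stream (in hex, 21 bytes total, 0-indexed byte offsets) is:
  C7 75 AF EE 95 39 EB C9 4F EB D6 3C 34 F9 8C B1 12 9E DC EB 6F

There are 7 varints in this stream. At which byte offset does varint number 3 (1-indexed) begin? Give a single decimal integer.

Answer: 6

Derivation:
  byte[0]=0xC7 cont=1 payload=0x47=71: acc |= 71<<0 -> acc=71 shift=7
  byte[1]=0x75 cont=0 payload=0x75=117: acc |= 117<<7 -> acc=15047 shift=14 [end]
Varint 1: bytes[0:2] = C7 75 -> value 15047 (2 byte(s))
  byte[2]=0xAF cont=1 payload=0x2F=47: acc |= 47<<0 -> acc=47 shift=7
  byte[3]=0xEE cont=1 payload=0x6E=110: acc |= 110<<7 -> acc=14127 shift=14
  byte[4]=0x95 cont=1 payload=0x15=21: acc |= 21<<14 -> acc=358191 shift=21
  byte[5]=0x39 cont=0 payload=0x39=57: acc |= 57<<21 -> acc=119895855 shift=28 [end]
Varint 2: bytes[2:6] = AF EE 95 39 -> value 119895855 (4 byte(s))
  byte[6]=0xEB cont=1 payload=0x6B=107: acc |= 107<<0 -> acc=107 shift=7
  byte[7]=0xC9 cont=1 payload=0x49=73: acc |= 73<<7 -> acc=9451 shift=14
  byte[8]=0x4F cont=0 payload=0x4F=79: acc |= 79<<14 -> acc=1303787 shift=21 [end]
Varint 3: bytes[6:9] = EB C9 4F -> value 1303787 (3 byte(s))
  byte[9]=0xEB cont=1 payload=0x6B=107: acc |= 107<<0 -> acc=107 shift=7
  byte[10]=0xD6 cont=1 payload=0x56=86: acc |= 86<<7 -> acc=11115 shift=14
  byte[11]=0x3C cont=0 payload=0x3C=60: acc |= 60<<14 -> acc=994155 shift=21 [end]
Varint 4: bytes[9:12] = EB D6 3C -> value 994155 (3 byte(s))
  byte[12]=0x34 cont=0 payload=0x34=52: acc |= 52<<0 -> acc=52 shift=7 [end]
Varint 5: bytes[12:13] = 34 -> value 52 (1 byte(s))
  byte[13]=0xF9 cont=1 payload=0x79=121: acc |= 121<<0 -> acc=121 shift=7
  byte[14]=0x8C cont=1 payload=0x0C=12: acc |= 12<<7 -> acc=1657 shift=14
  byte[15]=0xB1 cont=1 payload=0x31=49: acc |= 49<<14 -> acc=804473 shift=21
  byte[16]=0x12 cont=0 payload=0x12=18: acc |= 18<<21 -> acc=38553209 shift=28 [end]
Varint 6: bytes[13:17] = F9 8C B1 12 -> value 38553209 (4 byte(s))
  byte[17]=0x9E cont=1 payload=0x1E=30: acc |= 30<<0 -> acc=30 shift=7
  byte[18]=0xDC cont=1 payload=0x5C=92: acc |= 92<<7 -> acc=11806 shift=14
  byte[19]=0xEB cont=1 payload=0x6B=107: acc |= 107<<14 -> acc=1764894 shift=21
  byte[20]=0x6F cont=0 payload=0x6F=111: acc |= 111<<21 -> acc=234548766 shift=28 [end]
Varint 7: bytes[17:21] = 9E DC EB 6F -> value 234548766 (4 byte(s))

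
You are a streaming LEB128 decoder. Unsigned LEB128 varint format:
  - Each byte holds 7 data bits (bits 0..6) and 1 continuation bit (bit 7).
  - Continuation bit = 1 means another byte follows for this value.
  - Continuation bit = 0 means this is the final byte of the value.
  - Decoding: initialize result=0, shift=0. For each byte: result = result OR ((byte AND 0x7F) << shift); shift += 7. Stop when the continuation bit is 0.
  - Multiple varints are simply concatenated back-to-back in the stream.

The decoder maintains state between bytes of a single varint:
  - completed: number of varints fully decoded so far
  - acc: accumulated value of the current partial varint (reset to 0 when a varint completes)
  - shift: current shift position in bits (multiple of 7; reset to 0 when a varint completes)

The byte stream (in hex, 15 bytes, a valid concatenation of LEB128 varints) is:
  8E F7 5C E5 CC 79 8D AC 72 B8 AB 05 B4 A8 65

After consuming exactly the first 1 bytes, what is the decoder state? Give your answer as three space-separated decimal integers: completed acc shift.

byte[0]=0x8E cont=1 payload=0x0E: acc |= 14<<0 -> completed=0 acc=14 shift=7

Answer: 0 14 7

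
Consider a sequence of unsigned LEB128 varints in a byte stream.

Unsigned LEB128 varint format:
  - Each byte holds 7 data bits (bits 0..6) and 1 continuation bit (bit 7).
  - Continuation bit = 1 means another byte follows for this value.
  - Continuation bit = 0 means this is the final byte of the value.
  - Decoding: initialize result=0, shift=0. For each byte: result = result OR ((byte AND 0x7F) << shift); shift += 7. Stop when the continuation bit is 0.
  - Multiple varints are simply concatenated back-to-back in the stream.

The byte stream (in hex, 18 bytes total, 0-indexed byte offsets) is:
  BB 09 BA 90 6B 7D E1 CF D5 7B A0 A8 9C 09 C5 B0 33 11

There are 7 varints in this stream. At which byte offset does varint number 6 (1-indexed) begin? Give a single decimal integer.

  byte[0]=0xBB cont=1 payload=0x3B=59: acc |= 59<<0 -> acc=59 shift=7
  byte[1]=0x09 cont=0 payload=0x09=9: acc |= 9<<7 -> acc=1211 shift=14 [end]
Varint 1: bytes[0:2] = BB 09 -> value 1211 (2 byte(s))
  byte[2]=0xBA cont=1 payload=0x3A=58: acc |= 58<<0 -> acc=58 shift=7
  byte[3]=0x90 cont=1 payload=0x10=16: acc |= 16<<7 -> acc=2106 shift=14
  byte[4]=0x6B cont=0 payload=0x6B=107: acc |= 107<<14 -> acc=1755194 shift=21 [end]
Varint 2: bytes[2:5] = BA 90 6B -> value 1755194 (3 byte(s))
  byte[5]=0x7D cont=0 payload=0x7D=125: acc |= 125<<0 -> acc=125 shift=7 [end]
Varint 3: bytes[5:6] = 7D -> value 125 (1 byte(s))
  byte[6]=0xE1 cont=1 payload=0x61=97: acc |= 97<<0 -> acc=97 shift=7
  byte[7]=0xCF cont=1 payload=0x4F=79: acc |= 79<<7 -> acc=10209 shift=14
  byte[8]=0xD5 cont=1 payload=0x55=85: acc |= 85<<14 -> acc=1402849 shift=21
  byte[9]=0x7B cont=0 payload=0x7B=123: acc |= 123<<21 -> acc=259352545 shift=28 [end]
Varint 4: bytes[6:10] = E1 CF D5 7B -> value 259352545 (4 byte(s))
  byte[10]=0xA0 cont=1 payload=0x20=32: acc |= 32<<0 -> acc=32 shift=7
  byte[11]=0xA8 cont=1 payload=0x28=40: acc |= 40<<7 -> acc=5152 shift=14
  byte[12]=0x9C cont=1 payload=0x1C=28: acc |= 28<<14 -> acc=463904 shift=21
  byte[13]=0x09 cont=0 payload=0x09=9: acc |= 9<<21 -> acc=19338272 shift=28 [end]
Varint 5: bytes[10:14] = A0 A8 9C 09 -> value 19338272 (4 byte(s))
  byte[14]=0xC5 cont=1 payload=0x45=69: acc |= 69<<0 -> acc=69 shift=7
  byte[15]=0xB0 cont=1 payload=0x30=48: acc |= 48<<7 -> acc=6213 shift=14
  byte[16]=0x33 cont=0 payload=0x33=51: acc |= 51<<14 -> acc=841797 shift=21 [end]
Varint 6: bytes[14:17] = C5 B0 33 -> value 841797 (3 byte(s))
  byte[17]=0x11 cont=0 payload=0x11=17: acc |= 17<<0 -> acc=17 shift=7 [end]
Varint 7: bytes[17:18] = 11 -> value 17 (1 byte(s))

Answer: 14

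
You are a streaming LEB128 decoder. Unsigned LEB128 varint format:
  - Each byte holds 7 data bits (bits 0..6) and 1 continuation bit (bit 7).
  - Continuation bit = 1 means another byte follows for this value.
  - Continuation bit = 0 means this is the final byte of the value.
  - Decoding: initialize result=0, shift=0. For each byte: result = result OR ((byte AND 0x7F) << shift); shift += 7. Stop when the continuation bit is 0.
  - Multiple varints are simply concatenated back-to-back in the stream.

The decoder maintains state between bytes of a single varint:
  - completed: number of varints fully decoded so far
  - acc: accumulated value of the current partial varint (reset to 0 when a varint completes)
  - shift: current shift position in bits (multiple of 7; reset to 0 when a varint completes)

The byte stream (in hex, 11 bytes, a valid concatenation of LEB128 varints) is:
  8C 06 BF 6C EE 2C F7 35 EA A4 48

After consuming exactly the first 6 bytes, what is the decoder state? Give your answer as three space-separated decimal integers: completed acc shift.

byte[0]=0x8C cont=1 payload=0x0C: acc |= 12<<0 -> completed=0 acc=12 shift=7
byte[1]=0x06 cont=0 payload=0x06: varint #1 complete (value=780); reset -> completed=1 acc=0 shift=0
byte[2]=0xBF cont=1 payload=0x3F: acc |= 63<<0 -> completed=1 acc=63 shift=7
byte[3]=0x6C cont=0 payload=0x6C: varint #2 complete (value=13887); reset -> completed=2 acc=0 shift=0
byte[4]=0xEE cont=1 payload=0x6E: acc |= 110<<0 -> completed=2 acc=110 shift=7
byte[5]=0x2C cont=0 payload=0x2C: varint #3 complete (value=5742); reset -> completed=3 acc=0 shift=0

Answer: 3 0 0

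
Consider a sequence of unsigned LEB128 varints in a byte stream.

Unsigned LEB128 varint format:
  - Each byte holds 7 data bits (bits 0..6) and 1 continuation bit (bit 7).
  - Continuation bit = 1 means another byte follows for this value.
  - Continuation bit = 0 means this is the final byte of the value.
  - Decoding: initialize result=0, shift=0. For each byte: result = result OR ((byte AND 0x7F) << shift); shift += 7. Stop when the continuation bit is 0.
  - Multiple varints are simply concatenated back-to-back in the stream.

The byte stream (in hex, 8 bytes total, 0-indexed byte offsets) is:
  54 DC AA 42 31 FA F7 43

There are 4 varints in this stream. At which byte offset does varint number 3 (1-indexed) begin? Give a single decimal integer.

Answer: 4

Derivation:
  byte[0]=0x54 cont=0 payload=0x54=84: acc |= 84<<0 -> acc=84 shift=7 [end]
Varint 1: bytes[0:1] = 54 -> value 84 (1 byte(s))
  byte[1]=0xDC cont=1 payload=0x5C=92: acc |= 92<<0 -> acc=92 shift=7
  byte[2]=0xAA cont=1 payload=0x2A=42: acc |= 42<<7 -> acc=5468 shift=14
  byte[3]=0x42 cont=0 payload=0x42=66: acc |= 66<<14 -> acc=1086812 shift=21 [end]
Varint 2: bytes[1:4] = DC AA 42 -> value 1086812 (3 byte(s))
  byte[4]=0x31 cont=0 payload=0x31=49: acc |= 49<<0 -> acc=49 shift=7 [end]
Varint 3: bytes[4:5] = 31 -> value 49 (1 byte(s))
  byte[5]=0xFA cont=1 payload=0x7A=122: acc |= 122<<0 -> acc=122 shift=7
  byte[6]=0xF7 cont=1 payload=0x77=119: acc |= 119<<7 -> acc=15354 shift=14
  byte[7]=0x43 cont=0 payload=0x43=67: acc |= 67<<14 -> acc=1113082 shift=21 [end]
Varint 4: bytes[5:8] = FA F7 43 -> value 1113082 (3 byte(s))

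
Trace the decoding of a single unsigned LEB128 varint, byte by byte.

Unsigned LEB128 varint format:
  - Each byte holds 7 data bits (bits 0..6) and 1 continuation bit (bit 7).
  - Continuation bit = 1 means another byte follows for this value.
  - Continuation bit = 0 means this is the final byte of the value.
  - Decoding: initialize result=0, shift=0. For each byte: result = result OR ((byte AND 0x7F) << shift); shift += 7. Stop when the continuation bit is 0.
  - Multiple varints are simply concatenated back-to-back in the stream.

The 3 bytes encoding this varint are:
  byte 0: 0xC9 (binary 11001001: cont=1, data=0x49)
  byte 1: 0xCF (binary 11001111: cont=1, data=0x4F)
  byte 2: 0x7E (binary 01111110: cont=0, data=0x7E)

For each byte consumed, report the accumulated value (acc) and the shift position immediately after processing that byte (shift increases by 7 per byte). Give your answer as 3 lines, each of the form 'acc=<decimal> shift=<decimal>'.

Answer: acc=73 shift=7
acc=10185 shift=14
acc=2074569 shift=21

Derivation:
byte 0=0xC9: payload=0x49=73, contrib = 73<<0 = 73; acc -> 73, shift -> 7
byte 1=0xCF: payload=0x4F=79, contrib = 79<<7 = 10112; acc -> 10185, shift -> 14
byte 2=0x7E: payload=0x7E=126, contrib = 126<<14 = 2064384; acc -> 2074569, shift -> 21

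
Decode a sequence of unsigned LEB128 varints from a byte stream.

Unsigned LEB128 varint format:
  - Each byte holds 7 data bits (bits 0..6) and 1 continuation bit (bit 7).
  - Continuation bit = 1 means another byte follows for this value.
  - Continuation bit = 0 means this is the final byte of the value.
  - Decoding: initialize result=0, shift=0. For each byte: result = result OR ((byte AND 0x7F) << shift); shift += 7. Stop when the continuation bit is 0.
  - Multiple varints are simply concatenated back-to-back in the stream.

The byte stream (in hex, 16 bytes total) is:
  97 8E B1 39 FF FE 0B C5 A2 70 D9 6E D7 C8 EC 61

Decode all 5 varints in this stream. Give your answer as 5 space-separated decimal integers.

Answer: 120342295 196479 1839429 14169 205202519

Derivation:
  byte[0]=0x97 cont=1 payload=0x17=23: acc |= 23<<0 -> acc=23 shift=7
  byte[1]=0x8E cont=1 payload=0x0E=14: acc |= 14<<7 -> acc=1815 shift=14
  byte[2]=0xB1 cont=1 payload=0x31=49: acc |= 49<<14 -> acc=804631 shift=21
  byte[3]=0x39 cont=0 payload=0x39=57: acc |= 57<<21 -> acc=120342295 shift=28 [end]
Varint 1: bytes[0:4] = 97 8E B1 39 -> value 120342295 (4 byte(s))
  byte[4]=0xFF cont=1 payload=0x7F=127: acc |= 127<<0 -> acc=127 shift=7
  byte[5]=0xFE cont=1 payload=0x7E=126: acc |= 126<<7 -> acc=16255 shift=14
  byte[6]=0x0B cont=0 payload=0x0B=11: acc |= 11<<14 -> acc=196479 shift=21 [end]
Varint 2: bytes[4:7] = FF FE 0B -> value 196479 (3 byte(s))
  byte[7]=0xC5 cont=1 payload=0x45=69: acc |= 69<<0 -> acc=69 shift=7
  byte[8]=0xA2 cont=1 payload=0x22=34: acc |= 34<<7 -> acc=4421 shift=14
  byte[9]=0x70 cont=0 payload=0x70=112: acc |= 112<<14 -> acc=1839429 shift=21 [end]
Varint 3: bytes[7:10] = C5 A2 70 -> value 1839429 (3 byte(s))
  byte[10]=0xD9 cont=1 payload=0x59=89: acc |= 89<<0 -> acc=89 shift=7
  byte[11]=0x6E cont=0 payload=0x6E=110: acc |= 110<<7 -> acc=14169 shift=14 [end]
Varint 4: bytes[10:12] = D9 6E -> value 14169 (2 byte(s))
  byte[12]=0xD7 cont=1 payload=0x57=87: acc |= 87<<0 -> acc=87 shift=7
  byte[13]=0xC8 cont=1 payload=0x48=72: acc |= 72<<7 -> acc=9303 shift=14
  byte[14]=0xEC cont=1 payload=0x6C=108: acc |= 108<<14 -> acc=1778775 shift=21
  byte[15]=0x61 cont=0 payload=0x61=97: acc |= 97<<21 -> acc=205202519 shift=28 [end]
Varint 5: bytes[12:16] = D7 C8 EC 61 -> value 205202519 (4 byte(s))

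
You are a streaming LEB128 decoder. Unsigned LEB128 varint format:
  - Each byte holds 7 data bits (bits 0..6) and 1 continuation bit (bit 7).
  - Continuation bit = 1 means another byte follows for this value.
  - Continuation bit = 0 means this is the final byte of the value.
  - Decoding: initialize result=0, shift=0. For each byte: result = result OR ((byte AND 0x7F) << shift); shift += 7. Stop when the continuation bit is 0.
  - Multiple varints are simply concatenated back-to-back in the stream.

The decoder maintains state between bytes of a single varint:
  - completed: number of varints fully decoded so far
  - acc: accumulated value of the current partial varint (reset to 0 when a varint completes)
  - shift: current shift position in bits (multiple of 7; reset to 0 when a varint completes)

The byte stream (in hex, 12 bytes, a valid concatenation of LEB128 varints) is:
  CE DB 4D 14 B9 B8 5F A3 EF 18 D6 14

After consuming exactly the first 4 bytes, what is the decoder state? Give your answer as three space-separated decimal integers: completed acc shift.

byte[0]=0xCE cont=1 payload=0x4E: acc |= 78<<0 -> completed=0 acc=78 shift=7
byte[1]=0xDB cont=1 payload=0x5B: acc |= 91<<7 -> completed=0 acc=11726 shift=14
byte[2]=0x4D cont=0 payload=0x4D: varint #1 complete (value=1273294); reset -> completed=1 acc=0 shift=0
byte[3]=0x14 cont=0 payload=0x14: varint #2 complete (value=20); reset -> completed=2 acc=0 shift=0

Answer: 2 0 0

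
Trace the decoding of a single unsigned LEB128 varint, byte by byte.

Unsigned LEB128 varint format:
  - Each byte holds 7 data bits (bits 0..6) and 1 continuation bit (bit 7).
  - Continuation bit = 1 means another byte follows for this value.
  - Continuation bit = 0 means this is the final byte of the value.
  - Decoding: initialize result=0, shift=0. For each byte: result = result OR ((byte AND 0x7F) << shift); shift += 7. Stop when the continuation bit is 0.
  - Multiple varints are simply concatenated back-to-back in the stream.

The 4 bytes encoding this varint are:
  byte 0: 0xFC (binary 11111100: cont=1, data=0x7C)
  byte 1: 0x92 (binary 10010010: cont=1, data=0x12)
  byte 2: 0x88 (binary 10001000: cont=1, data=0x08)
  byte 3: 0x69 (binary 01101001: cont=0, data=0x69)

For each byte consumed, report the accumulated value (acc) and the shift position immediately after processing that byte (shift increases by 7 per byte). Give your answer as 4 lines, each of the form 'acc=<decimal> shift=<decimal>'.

byte 0=0xFC: payload=0x7C=124, contrib = 124<<0 = 124; acc -> 124, shift -> 7
byte 1=0x92: payload=0x12=18, contrib = 18<<7 = 2304; acc -> 2428, shift -> 14
byte 2=0x88: payload=0x08=8, contrib = 8<<14 = 131072; acc -> 133500, shift -> 21
byte 3=0x69: payload=0x69=105, contrib = 105<<21 = 220200960; acc -> 220334460, shift -> 28

Answer: acc=124 shift=7
acc=2428 shift=14
acc=133500 shift=21
acc=220334460 shift=28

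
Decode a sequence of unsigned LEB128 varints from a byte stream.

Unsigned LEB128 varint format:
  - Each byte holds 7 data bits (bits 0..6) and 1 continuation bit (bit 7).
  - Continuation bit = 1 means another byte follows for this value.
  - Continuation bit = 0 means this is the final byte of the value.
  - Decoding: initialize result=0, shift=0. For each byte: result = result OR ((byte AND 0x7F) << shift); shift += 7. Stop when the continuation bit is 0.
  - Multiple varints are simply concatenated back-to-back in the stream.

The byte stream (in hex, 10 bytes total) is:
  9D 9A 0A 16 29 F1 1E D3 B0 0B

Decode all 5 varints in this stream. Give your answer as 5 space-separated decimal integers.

  byte[0]=0x9D cont=1 payload=0x1D=29: acc |= 29<<0 -> acc=29 shift=7
  byte[1]=0x9A cont=1 payload=0x1A=26: acc |= 26<<7 -> acc=3357 shift=14
  byte[2]=0x0A cont=0 payload=0x0A=10: acc |= 10<<14 -> acc=167197 shift=21 [end]
Varint 1: bytes[0:3] = 9D 9A 0A -> value 167197 (3 byte(s))
  byte[3]=0x16 cont=0 payload=0x16=22: acc |= 22<<0 -> acc=22 shift=7 [end]
Varint 2: bytes[3:4] = 16 -> value 22 (1 byte(s))
  byte[4]=0x29 cont=0 payload=0x29=41: acc |= 41<<0 -> acc=41 shift=7 [end]
Varint 3: bytes[4:5] = 29 -> value 41 (1 byte(s))
  byte[5]=0xF1 cont=1 payload=0x71=113: acc |= 113<<0 -> acc=113 shift=7
  byte[6]=0x1E cont=0 payload=0x1E=30: acc |= 30<<7 -> acc=3953 shift=14 [end]
Varint 4: bytes[5:7] = F1 1E -> value 3953 (2 byte(s))
  byte[7]=0xD3 cont=1 payload=0x53=83: acc |= 83<<0 -> acc=83 shift=7
  byte[8]=0xB0 cont=1 payload=0x30=48: acc |= 48<<7 -> acc=6227 shift=14
  byte[9]=0x0B cont=0 payload=0x0B=11: acc |= 11<<14 -> acc=186451 shift=21 [end]
Varint 5: bytes[7:10] = D3 B0 0B -> value 186451 (3 byte(s))

Answer: 167197 22 41 3953 186451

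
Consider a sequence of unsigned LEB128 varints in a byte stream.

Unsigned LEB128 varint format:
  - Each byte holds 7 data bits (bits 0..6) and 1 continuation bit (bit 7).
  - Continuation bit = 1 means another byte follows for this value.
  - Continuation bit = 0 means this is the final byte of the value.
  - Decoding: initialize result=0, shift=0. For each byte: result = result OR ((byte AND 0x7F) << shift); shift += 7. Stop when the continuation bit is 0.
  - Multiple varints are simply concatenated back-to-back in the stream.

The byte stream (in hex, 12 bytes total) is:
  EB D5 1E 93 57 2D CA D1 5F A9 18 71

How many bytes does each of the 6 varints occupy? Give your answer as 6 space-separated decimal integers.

Answer: 3 2 1 3 2 1

Derivation:
  byte[0]=0xEB cont=1 payload=0x6B=107: acc |= 107<<0 -> acc=107 shift=7
  byte[1]=0xD5 cont=1 payload=0x55=85: acc |= 85<<7 -> acc=10987 shift=14
  byte[2]=0x1E cont=0 payload=0x1E=30: acc |= 30<<14 -> acc=502507 shift=21 [end]
Varint 1: bytes[0:3] = EB D5 1E -> value 502507 (3 byte(s))
  byte[3]=0x93 cont=1 payload=0x13=19: acc |= 19<<0 -> acc=19 shift=7
  byte[4]=0x57 cont=0 payload=0x57=87: acc |= 87<<7 -> acc=11155 shift=14 [end]
Varint 2: bytes[3:5] = 93 57 -> value 11155 (2 byte(s))
  byte[5]=0x2D cont=0 payload=0x2D=45: acc |= 45<<0 -> acc=45 shift=7 [end]
Varint 3: bytes[5:6] = 2D -> value 45 (1 byte(s))
  byte[6]=0xCA cont=1 payload=0x4A=74: acc |= 74<<0 -> acc=74 shift=7
  byte[7]=0xD1 cont=1 payload=0x51=81: acc |= 81<<7 -> acc=10442 shift=14
  byte[8]=0x5F cont=0 payload=0x5F=95: acc |= 95<<14 -> acc=1566922 shift=21 [end]
Varint 4: bytes[6:9] = CA D1 5F -> value 1566922 (3 byte(s))
  byte[9]=0xA9 cont=1 payload=0x29=41: acc |= 41<<0 -> acc=41 shift=7
  byte[10]=0x18 cont=0 payload=0x18=24: acc |= 24<<7 -> acc=3113 shift=14 [end]
Varint 5: bytes[9:11] = A9 18 -> value 3113 (2 byte(s))
  byte[11]=0x71 cont=0 payload=0x71=113: acc |= 113<<0 -> acc=113 shift=7 [end]
Varint 6: bytes[11:12] = 71 -> value 113 (1 byte(s))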